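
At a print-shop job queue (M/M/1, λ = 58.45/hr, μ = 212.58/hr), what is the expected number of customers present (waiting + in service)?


ρ = λ/μ = 58.45/212.58 = 0.2750
L = ρ/(1−ρ) = 0.2750/(1 − 0.2750) = 0.2750/0.7250 = 0.3792

Final: 0.3792


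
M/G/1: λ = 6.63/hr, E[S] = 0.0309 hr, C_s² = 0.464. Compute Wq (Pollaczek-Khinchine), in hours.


ρ = λ·E[S] = 6.63·0.0309 = 0.2049
E[S²] = E[S]²(1+C_s²) = 0.0309²·(1+0.464) = 0.001398
Wq = λ·E[S²]/(2(1−ρ)) = 6.63·0.001398/(2·0.7951) = 0.005828 hr

Final: 0.005828 hr


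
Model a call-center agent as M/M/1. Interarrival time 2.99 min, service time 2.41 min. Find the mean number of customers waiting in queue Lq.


λ = 60/2.99 = 20.0669 /hr
μ = 60/2.41 = 24.8963 /hr
ρ = λ/μ = 20.0669/24.8963 = 0.8060
Lq = ρ²/(1−ρ) = 0.6497/0.1940 = 3.3492

Final: 3.3492


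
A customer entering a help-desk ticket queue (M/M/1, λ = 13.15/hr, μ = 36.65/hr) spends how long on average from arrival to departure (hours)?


W = 1/(μ−λ) = 1/(36.65 − 13.15) = 1/23.50 = 0.04255 hr

Final: 0.04255 hr


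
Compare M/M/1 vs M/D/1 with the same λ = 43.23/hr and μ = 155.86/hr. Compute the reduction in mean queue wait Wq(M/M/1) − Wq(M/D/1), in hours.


ρ = 43.23/155.86 = 0.2774
Wq(M/M/1) = ρ/(μ−λ) = 0.2774/112.63 = 0.002463 hr
Wq(M/D/1) = ρ/(2(μ−λ)) = 0.001231 hr
Savings = 0.002463 − 0.001231 = 0.001231 hr

Final: 0.001231 hr


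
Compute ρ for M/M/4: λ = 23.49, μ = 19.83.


ρ = λ/(cμ) = 23.49/(4·19.83) = 23.49/79.32 = 0.2961

Final: 0.2961


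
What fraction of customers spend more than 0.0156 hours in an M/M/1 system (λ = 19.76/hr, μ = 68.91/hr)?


W ~ Exponential(μ−λ) for M/M/1.
μ − λ = 68.91 − 19.76 = 49.1500
P(W > t) = e^{−(μ−λ)t} = e^{−0.7667} = 0.464525

Final: 0.464525


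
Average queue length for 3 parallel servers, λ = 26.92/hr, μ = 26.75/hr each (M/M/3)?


a = λ/μ = 1.0064; ρ = a/3 = 0.3355
P₀ = 0.361227
Lq = P₀·a^c·ρ / (c!·(1−ρ)²) = 0.361227·1.01919·0.3355/(6·0.44162)
= 0.04661

Final: 0.04661


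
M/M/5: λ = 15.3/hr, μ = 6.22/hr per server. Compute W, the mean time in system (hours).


a = 2.4598; ρ = 0.4920; P₀ = 0.083554
Lq = P₀·a^c·ρ/(c!(1−ρ)²) = 0.11952
Wq = Lq/λ = 0.11952/15.3 = 0.007812 hr
W = Wq + 1/μ = 0.007812 + 0.16077 = 0.16858 hr

Final: 0.16858 hr


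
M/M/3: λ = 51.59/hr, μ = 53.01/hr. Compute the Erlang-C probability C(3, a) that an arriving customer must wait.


a = λ/μ = 0.9732; ρ = a/3 = 0.3244
P₀ = 0.373946 (from M/M/c formula)
C(c,a) = [a^c/(c!(1−ρ))]·P₀ = [0.92177/(6·0.6756)]·0.373946
= 0.22740·0.373946 = 0.085034

Final: 0.085034


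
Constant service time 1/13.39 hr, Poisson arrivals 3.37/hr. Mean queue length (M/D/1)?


ρ = 3.37/13.39 = 0.2517
M/D/1: Lq = ρ²/(2(1−ρ)) = 0.06334/(2·0.7483) = 0.04232

Final: 0.04232


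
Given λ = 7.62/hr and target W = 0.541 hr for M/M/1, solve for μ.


W = 1/(μ−λ) ⇒ μ − λ = 1/W = 1/0.541 = 1.8484
μ = λ + 1/W = 7.62 + 1.8484 = 9.4684 per hr

Final: 9.4684 /hr


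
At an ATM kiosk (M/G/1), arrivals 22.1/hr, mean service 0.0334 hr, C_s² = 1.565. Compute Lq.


ρ = λ·E[S] = 22.1·0.0334 = 0.7381
Lq = ρ²(1+C_s²)/(2(1−ρ)) = 0.5449·(1+1.565)/(2·0.2619)
= 0.5449·2.5650/0.5237 = 2.66849

Final: 2.66849


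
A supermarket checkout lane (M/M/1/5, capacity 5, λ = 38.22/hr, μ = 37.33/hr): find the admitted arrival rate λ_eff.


ρ = 1.0238; P_K = (1−ρ)ρ^5/(1−ρ^6) = 0.176636
λ_eff = λ(1 − P_K) = 38.22·(1 − 0.176636) = 38.22·0.823364 = 31.4690 /hr

Final: 31.4690 /hr


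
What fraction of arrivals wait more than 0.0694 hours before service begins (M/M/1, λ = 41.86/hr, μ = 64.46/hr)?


ρ = 41.86/64.46 = 0.6494
P(Wq > t) = ρ·e^{−(μ−λ)t} = 0.6494·e^{−1.5684}
= 0.6494·0.208370 = 0.135314

Final: 0.135314


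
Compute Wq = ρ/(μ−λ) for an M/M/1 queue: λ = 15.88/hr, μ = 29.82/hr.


ρ = 15.88/29.82 = 0.5325
Wq = ρ/(μ−λ) = 0.5325/(29.82 − 15.88) = 0.5325/13.94 = 0.03820 hr

Final: 0.03820 hr


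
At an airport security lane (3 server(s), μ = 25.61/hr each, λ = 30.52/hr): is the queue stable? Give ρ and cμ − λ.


Total capacity cμ = 3·25.61 = 76.83/hr
ρ = λ/(cμ) = 30.52/76.83 = 0.3972
Stable ⇔ ρ < 1: YES
Spare capacity = cμ − λ = 76.83 − 30.52 = 46.31/hr

Final: ρ = 0.3972; stable; margin = 46.31/hr


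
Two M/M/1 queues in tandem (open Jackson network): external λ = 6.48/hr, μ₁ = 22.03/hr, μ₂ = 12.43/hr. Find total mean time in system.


Each node sees arrival rate λ = 6.48/hr (tandem ⇒ throughput preserved).
W₁ = 1/(μ₁−λ) = 1/(22.03−6.48) = 0.06431 hr
W₂ = 1/(μ₂−λ) = 1/(12.43−6.48) = 0.16807 hr
W_total = W₁ + W₂ = 0.06431 + 0.16807 = 0.23238 hr

Final: 0.23238 hr


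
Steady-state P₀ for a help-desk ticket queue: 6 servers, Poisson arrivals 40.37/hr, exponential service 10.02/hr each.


a = λ/μ = 40.37/10.02 = 4.0289; ρ = a/c = 0.6715
Σ_{k=0}^{5} a^k/k! (terms k=0..5) = 1.00000 + 4.02894 + 8.11619 + 10.89988 + 10.97875 + 8.84655 = 43.87031
Tail: a^6/(6!(1−ρ)) = 4277.06812/(720·0.3285) = 18.08279
P₀ = 1/(43.87031 + 18.08279) = 1/61.95311 = 0.016141

Final: 0.016141


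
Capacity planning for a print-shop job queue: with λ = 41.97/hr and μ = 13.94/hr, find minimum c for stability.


Stability requires cμ > λ ⇔ c > λ/μ.
λ/μ = 41.97/13.94 = 3.0108
Minimum integer c = ⌊3.0108⌋ + 1 = 4
Check: 4·13.94 = 55.76 > 41.97, while 3·13.94 = 41.82 ≤ 41.97

Final: 4 servers


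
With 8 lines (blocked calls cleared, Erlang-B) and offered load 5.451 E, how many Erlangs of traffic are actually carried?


B(8,5.451) = 0.092352 (Erlang-B)
Carried load = a(1 − B) = 5.451·(1 − 0.092352) = 5.451·0.907648 = 4.9476 E

Final: 4.9476 Erlangs


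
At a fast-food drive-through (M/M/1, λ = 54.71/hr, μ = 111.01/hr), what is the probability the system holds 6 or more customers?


ρ = 54.71/111.01 = 0.4928
P(N ≥ n) = ρ^n = 0.4928^6 = 0.014329

Final: 0.014329


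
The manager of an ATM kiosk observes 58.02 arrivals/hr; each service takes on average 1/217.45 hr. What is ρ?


ρ = λ/μ = 58.02/217.45 = 0.2668

Final: 0.2668


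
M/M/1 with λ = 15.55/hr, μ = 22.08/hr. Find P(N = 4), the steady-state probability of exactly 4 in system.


ρ = 15.55/22.08 = 0.7043
P_n = (1−ρ)·ρ^n = (1 − 0.7043)·0.7043^4 = 0.2957·0.245994 = 0.072751

Final: 0.072751


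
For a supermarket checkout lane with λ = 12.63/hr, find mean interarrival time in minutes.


Mean interarrival time = 1/λ = 1/12.63 hour = 0.07918 hour
In minutes: 0.07918 × 60 = 4.7506 min

Final: 4.7506 min


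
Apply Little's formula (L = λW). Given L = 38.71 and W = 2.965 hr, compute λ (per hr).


λ = L/W = 38.71/2.965 = 13.0556 /hr

Final: 13.0556 /hr


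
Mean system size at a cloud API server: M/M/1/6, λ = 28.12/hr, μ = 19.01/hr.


ρ = 28.12/19.01 = 1.4792
L = ρ[1 − (K+1)ρ^K + Kρ^(K+1)] / [(1−ρ)(1−ρ^(K+1))]
Numerator: 1.4792·(1 − 7·10.476089 + 6·15.496456) = 30.540172
Denominator: (-0.4792)·(-14.496456) = 6.947013
L = 30.540172/6.947013 = 4.3962

Final: 4.3962


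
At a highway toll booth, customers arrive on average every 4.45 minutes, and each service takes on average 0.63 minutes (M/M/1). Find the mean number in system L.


λ = 60/4.45 = 13.4831 /hr
μ = 60/0.63 = 95.2381 /hr
ρ = λ/μ = 13.4831/95.2381 = 0.1416
L = ρ/(1−ρ) = 0.1416/0.8584 = 0.1649

Final: 0.1649


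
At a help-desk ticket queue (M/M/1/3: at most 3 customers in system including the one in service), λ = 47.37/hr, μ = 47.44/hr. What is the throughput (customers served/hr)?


ρ = 0.9985; P_K = (1−ρ)ρ^3/(1−ρ^4) = 0.249447
λ_eff = λ(1 − P_K) = 47.37·(1 − 0.249447) = 47.37·0.750553 = 35.5537 /hr

Final: 35.5537 /hr


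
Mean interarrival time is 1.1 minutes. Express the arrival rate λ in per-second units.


λ = 1/(interarrival time) in consistent units.
1 second = 0.0166667 min, so λ = 0.0166667/1.1 = 0.01515 per second

Final: 0.01515 /sec


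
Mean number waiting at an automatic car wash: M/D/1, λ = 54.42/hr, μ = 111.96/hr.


ρ = 54.42/111.96 = 0.4861
M/D/1: Lq = ρ²/(2(1−ρ)) = 0.2363/(2·0.5139) = 0.22986

Final: 0.22986


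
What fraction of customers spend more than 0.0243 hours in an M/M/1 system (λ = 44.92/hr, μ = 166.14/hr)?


W ~ Exponential(μ−λ) for M/M/1.
μ − λ = 166.14 − 44.92 = 121.2200
P(W > t) = e^{−(μ−λ)t} = e^{−2.9456} = 0.052568

Final: 0.052568


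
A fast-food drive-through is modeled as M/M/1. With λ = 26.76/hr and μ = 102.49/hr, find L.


ρ = λ/μ = 26.76/102.49 = 0.2611
L = ρ/(1−ρ) = 0.2611/(1 − 0.2611) = 0.2611/0.7389 = 0.3534

Final: 0.3534


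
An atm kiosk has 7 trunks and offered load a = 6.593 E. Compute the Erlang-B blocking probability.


B(c,a) = (a^c/c!) / Σ_{k=0}^{c} a^k/k!
a^7/7! = 107.436288
Σ terms (k=0..7): 1.00000 + 6.59300 + 21.73382 + 47.76370 + 78.72652 + 103.80879 + 114.06856 + 107.43629 = 481.130686
B = 107.436288/481.130686 = 0.223300

Final: 0.223300


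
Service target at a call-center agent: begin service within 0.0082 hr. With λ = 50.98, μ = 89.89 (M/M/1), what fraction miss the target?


ρ = 50.98/89.89 = 0.5671
P(Wq > t) = ρ·e^{−(μ−λ)t} = 0.5671·e^{−0.3191}
= 0.5671·0.726830 = 0.412213

Final: 0.412213


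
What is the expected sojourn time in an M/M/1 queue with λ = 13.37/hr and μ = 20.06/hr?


W = 1/(μ−λ) = 1/(20.06 − 13.37) = 1/6.69 = 0.1495 hr

Final: 0.1495 hr


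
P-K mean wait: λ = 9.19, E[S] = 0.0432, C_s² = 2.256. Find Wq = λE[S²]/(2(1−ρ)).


ρ = λ·E[S] = 9.19·0.0432 = 0.3970
E[S²] = E[S]²(1+C_s²) = 0.0432²·(1+2.256) = 0.006076
Wq = λ·E[S²]/(2(1−ρ)) = 9.19·0.006076/(2·0.6030) = 0.04630 hr

Final: 0.04630 hr


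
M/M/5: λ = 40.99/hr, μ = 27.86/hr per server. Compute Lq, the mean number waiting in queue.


a = λ/μ = 1.4713; ρ = a/5 = 0.2943
P₀ = 0.229301
Lq = P₀·a^c·ρ / (c!·(1−ρ)²) = 0.229301·6.89420·0.2943/(120·0.49807)
= 0.007783

Final: 0.007783


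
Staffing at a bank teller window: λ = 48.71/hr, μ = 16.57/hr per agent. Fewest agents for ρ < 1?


Stability requires cμ > λ ⇔ c > λ/μ.
λ/μ = 48.71/16.57 = 2.9396
Minimum integer c = ⌊2.9396⌋ + 1 = 3
Check: 3·16.57 = 49.71 > 48.71, while 2·16.57 = 33.14 ≤ 48.71

Final: 3 servers


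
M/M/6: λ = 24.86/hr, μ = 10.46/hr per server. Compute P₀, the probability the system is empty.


a = λ/μ = 24.86/10.46 = 2.3767; ρ = a/c = 0.3961
Σ_{k=0}^{5} a^k/k! (terms k=0..5) = 1.00000 + 2.37667 + 2.82429 + 2.23747 + 1.32943 + 0.63193 = 10.39979
Tail: a^6/(6!(1−ρ)) = 180.22567/(720·0.6039) = 0.41450
P₀ = 1/(10.39979 + 0.41450) = 1/10.81429 = 0.092470

Final: 0.092470


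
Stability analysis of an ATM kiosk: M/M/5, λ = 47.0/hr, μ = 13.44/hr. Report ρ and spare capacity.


Total capacity cμ = 5·13.44 = 67.20/hr
ρ = λ/(cμ) = 47.0/67.20 = 0.6994
Stable ⇔ ρ < 1: YES
Spare capacity = cμ − λ = 67.20 − 47.0 = 20.20/hr

Final: ρ = 0.6994; stable; margin = 20.20/hr


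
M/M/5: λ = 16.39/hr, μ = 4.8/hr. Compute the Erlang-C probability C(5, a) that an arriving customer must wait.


a = λ/μ = 3.4146; ρ = a/5 = 0.6829
P₀ = 0.028783 (from M/M/c formula)
C(c,a) = [a^c/(c!(1−ρ))]·P₀ = [464.18231/(120·0.3171)]·0.028783
= 12.19927·0.028783 = 0.351128

Final: 0.351128


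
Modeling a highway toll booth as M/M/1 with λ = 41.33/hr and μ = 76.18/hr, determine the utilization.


ρ = λ/μ = 41.33/76.18 = 0.5425

Final: 0.5425


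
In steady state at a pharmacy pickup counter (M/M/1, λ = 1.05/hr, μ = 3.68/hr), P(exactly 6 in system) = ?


ρ = 1.05/3.68 = 0.2853
P_n = (1−ρ)·ρ^n = (1 − 0.2853)·0.2853^6 = 0.7147·0.0005396 = 0.0003856

Final: 0.0003856


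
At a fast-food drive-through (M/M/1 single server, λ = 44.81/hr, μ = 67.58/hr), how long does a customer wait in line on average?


ρ = 44.81/67.58 = 0.6631
Wq = ρ/(μ−λ) = 0.6631/(67.58 − 44.81) = 0.6631/22.77 = 0.02912 hr

Final: 0.02912 hr


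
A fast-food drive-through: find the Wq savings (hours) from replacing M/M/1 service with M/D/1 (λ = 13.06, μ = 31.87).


ρ = 13.06/31.87 = 0.4098
Wq(M/M/1) = ρ/(μ−λ) = 0.4098/18.81 = 0.02179 hr
Wq(M/D/1) = ρ/(2(μ−λ)) = 0.01089 hr
Savings = 0.02179 − 0.01089 = 0.01089 hr

Final: 0.01089 hr


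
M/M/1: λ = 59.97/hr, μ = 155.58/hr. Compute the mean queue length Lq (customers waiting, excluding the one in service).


ρ = 59.97/155.58 = 0.3855
Lq = ρ²/(1−ρ) = 0.1486/0.6145 = 0.2418

Final: 0.2418


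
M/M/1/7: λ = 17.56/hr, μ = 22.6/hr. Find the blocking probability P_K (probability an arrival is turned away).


ρ = λ/μ = 17.56/22.6 = 0.7770
P_K = (1−ρ)ρ^K/(1−ρ^(K+1)) = (0.2230·0.170967)/(1 − 0.132840)
= 0.038127/0.867160 = 0.043968

Final: 0.043968


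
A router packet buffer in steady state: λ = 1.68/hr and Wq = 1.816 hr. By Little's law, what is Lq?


Lq = λWq = 1.68·1.816 = 3.0509

Final: 3.0509


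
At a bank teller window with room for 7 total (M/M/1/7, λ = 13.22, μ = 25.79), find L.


ρ = 13.22/25.79 = 0.5126
L = ρ[1 − (K+1)ρ^K + Kρ^(K+1)] / [(1−ρ)(1−ρ^(K+1))]
Numerator: 0.5126·(1 − 8·0.009300 + 7·0.004767) = 0.491571
Denominator: (0.4874)·(0.995233) = 0.485075
L = 0.491571/0.485075 = 1.0134

Final: 1.0134


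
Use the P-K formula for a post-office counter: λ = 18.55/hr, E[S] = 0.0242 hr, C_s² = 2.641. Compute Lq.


ρ = λ·E[S] = 18.55·0.0242 = 0.4489
Lq = ρ²(1+C_s²)/(2(1−ρ)) = 0.2015·(1+2.641)/(2·0.5511)
= 0.2015·3.6410/1.1022 = 0.66571

Final: 0.66571


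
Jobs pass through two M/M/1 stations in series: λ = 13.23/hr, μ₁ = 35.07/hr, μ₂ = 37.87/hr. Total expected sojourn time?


Each node sees arrival rate λ = 13.23/hr (tandem ⇒ throughput preserved).
W₁ = 1/(μ₁−λ) = 1/(35.07−13.23) = 0.04579 hr
W₂ = 1/(μ₂−λ) = 1/(37.87−13.23) = 0.04058 hr
W_total = W₁ + W₂ = 0.04579 + 0.04058 = 0.08637 hr

Final: 0.08637 hr


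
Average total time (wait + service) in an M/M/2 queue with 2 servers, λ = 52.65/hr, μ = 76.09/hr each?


a = 0.6919; ρ = 0.3460; P₀ = 0.485915
Lq = P₀·a^c·ρ/(c!(1−ρ)²) = 0.09408
Wq = Lq/λ = 0.09408/52.65 = 0.001787 hr
W = Wq + 1/μ = 0.001787 + 0.01314 = 0.01493 hr

Final: 0.01493 hr


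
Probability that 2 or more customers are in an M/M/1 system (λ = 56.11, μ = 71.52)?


ρ = 56.11/71.52 = 0.7845
P(N ≥ n) = ρ^n = 0.7845^2 = 0.615496

Final: 0.615496


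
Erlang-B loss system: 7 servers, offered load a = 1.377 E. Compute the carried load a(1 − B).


B(7,1.377) = 0.0004700 (Erlang-B)
Carried load = a(1 − B) = 1.377·(1 − 0.0004700) = 1.377·0.999530 = 1.3764 E

Final: 1.3764 Erlangs


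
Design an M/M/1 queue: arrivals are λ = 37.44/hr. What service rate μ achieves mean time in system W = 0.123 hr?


W = 1/(μ−λ) ⇒ μ − λ = 1/W = 1/0.123 = 8.1301
μ = λ + 1/W = 37.44 + 8.1301 = 45.5701 per hr

Final: 45.5701 /hr


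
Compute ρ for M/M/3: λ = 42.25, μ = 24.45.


ρ = λ/(cμ) = 42.25/(3·24.45) = 42.25/73.35 = 0.5760

Final: 0.5760


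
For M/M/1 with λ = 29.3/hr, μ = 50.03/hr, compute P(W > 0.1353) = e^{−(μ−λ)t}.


W ~ Exponential(μ−λ) for M/M/1.
μ − λ = 50.03 − 29.3 = 20.7300
P(W > t) = e^{−(μ−λ)t} = e^{−2.8048} = 0.060521

Final: 0.060521


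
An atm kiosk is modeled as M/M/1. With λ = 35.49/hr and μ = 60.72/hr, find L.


ρ = λ/μ = 35.49/60.72 = 0.5845
L = ρ/(1−ρ) = 0.5845/(1 − 0.5845) = 0.5845/0.4155 = 1.4067

Final: 1.4067


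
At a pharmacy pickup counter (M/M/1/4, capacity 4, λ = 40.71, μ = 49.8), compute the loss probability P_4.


ρ = λ/μ = 40.71/49.8 = 0.8175
P_K = (1−ρ)ρ^K/(1−ρ^(K+1)) = (0.1825·0.446567)/(1 − 0.365055)
= 0.081512/0.634945 = 0.128377

Final: 0.128377


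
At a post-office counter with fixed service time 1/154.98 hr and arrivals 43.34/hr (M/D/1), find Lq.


ρ = 43.34/154.98 = 0.2796
M/D/1: Lq = ρ²/(2(1−ρ)) = 0.07820/(2·0.7204) = 0.05428

Final: 0.05428


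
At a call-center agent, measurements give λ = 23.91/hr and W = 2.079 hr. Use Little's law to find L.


L = λW = 23.91·2.079 = 49.7089

Final: 49.7089


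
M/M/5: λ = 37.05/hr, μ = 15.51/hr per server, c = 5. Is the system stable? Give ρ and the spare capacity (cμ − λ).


Total capacity cμ = 5·15.51 = 77.55/hr
ρ = λ/(cμ) = 37.05/77.55 = 0.4778
Stable ⇔ ρ < 1: YES
Spare capacity = cμ − λ = 77.55 − 37.05 = 40.50/hr

Final: ρ = 0.4778; stable; margin = 40.50/hr


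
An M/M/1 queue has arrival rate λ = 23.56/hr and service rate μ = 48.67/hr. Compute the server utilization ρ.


ρ = λ/μ = 23.56/48.67 = 0.4841

Final: 0.4841


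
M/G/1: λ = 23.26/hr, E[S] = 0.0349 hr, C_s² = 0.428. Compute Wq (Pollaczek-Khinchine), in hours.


ρ = λ·E[S] = 23.26·0.0349 = 0.8118
E[S²] = E[S]²(1+C_s²) = 0.0349²·(1+0.428) = 0.001739
Wq = λ·E[S²]/(2(1−ρ)) = 23.26·0.001739/(2·0.1882) = 0.10747 hr

Final: 0.10747 hr


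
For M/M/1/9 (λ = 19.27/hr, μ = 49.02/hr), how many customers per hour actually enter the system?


ρ = 0.3931; P_K = (1−ρ)ρ^9/(1−ρ^10) = 0.0001361
λ_eff = λ(1 − P_K) = 19.27·(1 − 0.0001361) = 19.27·0.999864 = 19.2674 /hr

Final: 19.2674 /hr


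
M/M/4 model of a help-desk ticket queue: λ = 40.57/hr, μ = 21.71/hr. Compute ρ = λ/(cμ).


ρ = λ/(cμ) = 40.57/(4·21.71) = 40.57/86.84 = 0.4672

Final: 0.4672


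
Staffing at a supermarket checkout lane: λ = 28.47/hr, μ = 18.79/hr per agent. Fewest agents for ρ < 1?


Stability requires cμ > λ ⇔ c > λ/μ.
λ/μ = 28.47/18.79 = 1.5152
Minimum integer c = ⌊1.5152⌋ + 1 = 2
Check: 2·18.79 = 37.58 > 28.47, while 1·18.79 = 18.79 ≤ 28.47

Final: 2 servers


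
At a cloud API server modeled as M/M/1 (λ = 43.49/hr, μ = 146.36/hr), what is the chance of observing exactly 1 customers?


ρ = 43.49/146.36 = 0.2971
P_n = (1−ρ)·ρ^n = (1 − 0.2971)·0.2971^1 = 0.7029·0.297144 = 0.208849

Final: 0.208849


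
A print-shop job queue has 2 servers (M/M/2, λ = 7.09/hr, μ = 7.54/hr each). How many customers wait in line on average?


a = λ/μ = 0.9403; ρ = a/2 = 0.4702
P₀ = 0.360397
Lq = P₀·a^c·ρ / (c!·(1−ρ)²) = 0.360397·0.88420·0.4702/(2·0.28073)
= 0.26684

Final: 0.26684


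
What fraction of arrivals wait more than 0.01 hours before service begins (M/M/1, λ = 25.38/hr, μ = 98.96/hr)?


ρ = 25.38/98.96 = 0.2565
P(Wq > t) = ρ·e^{−(μ−λ)t} = 0.2565·e^{−0.7358}
= 0.2565·0.479122 = 0.122879

Final: 0.122879


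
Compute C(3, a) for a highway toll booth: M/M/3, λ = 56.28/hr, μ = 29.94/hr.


a = λ/μ = 1.8798; ρ = a/3 = 0.6266
P₀ = 0.131387 (from M/M/c formula)
C(c,a) = [a^c/(c!(1−ρ))]·P₀ = [6.64212/(6·0.3734)]·0.131387
= 2.96460·0.131387 = 0.389509

Final: 0.389509


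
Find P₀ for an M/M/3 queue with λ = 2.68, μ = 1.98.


a = λ/μ = 2.68/1.98 = 1.3535; ρ = a/c = 0.4512
Σ_{k=0}^{2} a^k/k! (terms k=0..2) = 1.00000 + 1.35354 + 0.91603 = 3.26956
Tail: a^3/(3!(1−ρ)) = 2.47976/(6·0.5488) = 0.75305
P₀ = 1/(3.26956 + 0.75305) = 1/4.02262 = 0.248594

Final: 0.248594


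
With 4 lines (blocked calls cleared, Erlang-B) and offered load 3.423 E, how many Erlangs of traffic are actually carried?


B(4,3.423) = 0.252147 (Erlang-B)
Carried load = a(1 − B) = 3.423·(1 − 0.252147) = 3.423·0.747853 = 2.5599 E

Final: 2.5599 Erlangs


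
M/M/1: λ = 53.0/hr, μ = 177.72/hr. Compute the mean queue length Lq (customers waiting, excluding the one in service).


ρ = 53.0/177.72 = 0.2982
Lq = ρ²/(1−ρ) = 0.08894/0.7018 = 0.1267

Final: 0.1267


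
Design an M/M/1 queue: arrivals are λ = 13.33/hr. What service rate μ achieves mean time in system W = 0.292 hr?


W = 1/(μ−λ) ⇒ μ − λ = 1/W = 1/0.292 = 3.4247
μ = λ + 1/W = 13.33 + 3.4247 = 16.7547 per hr

Final: 16.7547 /hr


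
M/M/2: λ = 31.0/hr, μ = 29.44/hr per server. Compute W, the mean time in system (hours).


a = 1.0530; ρ = 0.5265; P₀ = 0.310191
Lq = P₀·a^c·ρ/(c!(1−ρ)²) = 0.40382
Wq = Lq/λ = 0.40382/31.0 = 0.01303 hr
W = Wq + 1/μ = 0.01303 + 0.03397 = 0.04699 hr

Final: 0.04699 hr


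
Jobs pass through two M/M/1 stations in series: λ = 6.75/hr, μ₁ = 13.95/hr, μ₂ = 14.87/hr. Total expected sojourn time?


Each node sees arrival rate λ = 6.75/hr (tandem ⇒ throughput preserved).
W₁ = 1/(μ₁−λ) = 1/(13.95−6.75) = 0.13889 hr
W₂ = 1/(μ₂−λ) = 1/(14.87−6.75) = 0.12315 hr
W_total = W₁ + W₂ = 0.13889 + 0.12315 = 0.26204 hr

Final: 0.26204 hr


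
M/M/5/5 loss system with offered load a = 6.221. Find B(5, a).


B(c,a) = (a^c/c!) / Σ_{k=0}^{c} a^k/k!
a^5/5! = 77.646120
Σ terms (k=0..5): 1.00000 + 6.22100 + 19.35042 + 40.12632 + 62.40646 + 77.64612 = 206.750325
B = 77.646120/206.750325 = 0.375555

Final: 0.375555


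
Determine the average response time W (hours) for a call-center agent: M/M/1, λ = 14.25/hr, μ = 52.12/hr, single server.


W = 1/(μ−λ) = 1/(52.12 − 14.25) = 1/37.87 = 0.02641 hr

Final: 0.02641 hr


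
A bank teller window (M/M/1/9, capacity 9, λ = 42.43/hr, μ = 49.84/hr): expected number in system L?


ρ = 42.43/49.84 = 0.8513
L = ρ[1 − (K+1)ρ^K + Kρ^(K+1)] / [(1−ρ)(1−ρ^(K+1))]
Numerator: 0.8513·(1 − 10·0.234885 + 9·0.199963) = 0.383794
Denominator: (0.1487)·(0.800037) = 0.118946
L = 0.383794/0.118946 = 3.2266

Final: 3.2266


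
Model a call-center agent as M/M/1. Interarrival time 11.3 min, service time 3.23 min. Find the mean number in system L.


λ = 60/11.3 = 5.3097 /hr
μ = 60/3.23 = 18.5759 /hr
ρ = λ/μ = 5.3097/18.5759 = 0.2858
L = ρ/(1−ρ) = 0.2858/0.7142 = 0.4002

Final: 0.4002


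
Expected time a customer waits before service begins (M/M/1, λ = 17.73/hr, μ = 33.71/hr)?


ρ = 17.73/33.71 = 0.5260
Wq = ρ/(μ−λ) = 0.5260/(33.71 − 17.73) = 0.5260/15.98 = 0.03291 hr

Final: 0.03291 hr


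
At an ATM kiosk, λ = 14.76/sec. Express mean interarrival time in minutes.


Mean interarrival time = 1/λ = 1/14.76 second = 0.06775 second
In minutes: 0.06775 × 0.0166667 = 0.001129 min

Final: 0.001129 min


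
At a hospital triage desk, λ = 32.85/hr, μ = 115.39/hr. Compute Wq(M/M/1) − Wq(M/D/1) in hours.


ρ = 32.85/115.39 = 0.2847
Wq(M/M/1) = ρ/(μ−λ) = 0.2847/82.54 = 0.003449 hr
Wq(M/D/1) = ρ/(2(μ−λ)) = 0.001725 hr
Savings = 0.003449 − 0.001725 = 0.001725 hr

Final: 0.001725 hr


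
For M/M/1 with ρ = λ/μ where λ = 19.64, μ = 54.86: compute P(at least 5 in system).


ρ = 19.64/54.86 = 0.3580
P(N ≥ n) = ρ^n = 0.3580^5 = 0.005881

Final: 0.005881


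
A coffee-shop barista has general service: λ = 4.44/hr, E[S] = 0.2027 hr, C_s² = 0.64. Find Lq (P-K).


ρ = λ·E[S] = 4.44·0.2027 = 0.9000
Lq = ρ²(1+C_s²)/(2(1−ρ)) = 0.8100·(1+0.64)/(2·0.1000)
= 0.8100·1.6400/0.2000 = 6.64103

Final: 6.64103


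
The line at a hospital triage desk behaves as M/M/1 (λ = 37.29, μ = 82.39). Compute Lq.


ρ = 37.29/82.39 = 0.4526
Lq = ρ²/(1−ρ) = 0.2048/0.5474 = 0.3742

Final: 0.3742


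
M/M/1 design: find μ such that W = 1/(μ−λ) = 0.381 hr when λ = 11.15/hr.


W = 1/(μ−λ) ⇒ μ − λ = 1/W = 1/0.381 = 2.6247
μ = λ + 1/W = 11.15 + 2.6247 = 13.7747 per hr

Final: 13.7747 /hr


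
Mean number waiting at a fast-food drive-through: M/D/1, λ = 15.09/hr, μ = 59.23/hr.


ρ = 15.09/59.23 = 0.2548
M/D/1: Lq = ρ²/(2(1−ρ)) = 0.06491/(2·0.7452) = 0.04355

Final: 0.04355


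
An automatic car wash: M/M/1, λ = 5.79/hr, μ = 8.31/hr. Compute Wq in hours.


ρ = 5.79/8.31 = 0.6968
Wq = ρ/(μ−λ) = 0.6968/(8.31 − 5.79) = 0.6968/2.52 = 0.2765 hr

Final: 0.2765 hr


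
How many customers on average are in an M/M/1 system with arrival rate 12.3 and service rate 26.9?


ρ = λ/μ = 12.3/26.9 = 0.4572
L = ρ/(1−ρ) = 0.4572/(1 − 0.4572) = 0.4572/0.5428 = 0.8425

Final: 0.8425


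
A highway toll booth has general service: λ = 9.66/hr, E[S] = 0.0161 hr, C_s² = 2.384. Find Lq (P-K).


ρ = λ·E[S] = 9.66·0.0161 = 0.1555
Lq = ρ²(1+C_s²)/(2(1−ρ)) = 0.02419·(1+2.384)/(2·0.8445)
= 0.02419·3.3840/1.6889 = 0.04846

Final: 0.04846


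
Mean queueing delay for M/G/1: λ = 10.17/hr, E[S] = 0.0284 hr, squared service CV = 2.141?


ρ = λ·E[S] = 10.17·0.0284 = 0.2888
E[S²] = E[S]²(1+C_s²) = 0.0284²·(1+2.141) = 0.002533
Wq = λ·E[S²]/(2(1−ρ)) = 10.17·0.002533/(2·0.7112) = 0.01811 hr

Final: 0.01811 hr


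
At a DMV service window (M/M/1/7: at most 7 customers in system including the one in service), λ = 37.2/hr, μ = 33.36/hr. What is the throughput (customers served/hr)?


ρ = 1.1151; P_K = (1−ρ)ρ^7/(1−ρ^8) = 0.177449
λ_eff = λ(1 − P_K) = 37.2·(1 − 0.177449) = 37.2·0.822551 = 30.5989 /hr

Final: 30.5989 /hr


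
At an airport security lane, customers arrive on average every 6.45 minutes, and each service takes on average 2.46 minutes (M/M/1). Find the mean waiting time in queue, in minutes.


λ = 60/6.45 = 9.3023 /hr
μ = 60/2.46 = 24.3902 /hr
ρ = λ/μ = 9.3023/24.3902 = 0.3814
Wq = ρ/(μ−λ) = 0.3814/(24.3902−9.3023) = 0.02528 hr
In minutes: 0.02528·60 = 1.517 min

Final: 1.517 min


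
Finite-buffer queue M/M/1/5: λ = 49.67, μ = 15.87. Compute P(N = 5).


ρ = λ/μ = 49.67/15.87 = 3.1298
P_K = (1−ρ)ρ^K/(1−ρ^(K+1)) = (-2.1298·300.321321)/(1 − 939.947072)
= -639.625751/-938.947072 = 0.681216

Final: 0.681216


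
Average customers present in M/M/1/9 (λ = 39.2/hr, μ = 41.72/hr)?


ρ = 39.2/41.72 = 0.9396
L = ρ[1 − (K+1)ρ^K + Kρ^(K+1)] / [(1−ρ)(1−ρ^(K+1))]
Numerator: 0.9396·(1 − 10·0.570789 + 9·0.536312) = 0.111733
Denominator: (0.06040)·(0.463688) = 0.028008
L = 0.111733/0.028008 = 3.9893

Final: 3.9893


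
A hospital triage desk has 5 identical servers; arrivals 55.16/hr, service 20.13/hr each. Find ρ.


ρ = λ/(cμ) = 55.16/(5·20.13) = 55.16/100.65 = 0.5480

Final: 0.5480


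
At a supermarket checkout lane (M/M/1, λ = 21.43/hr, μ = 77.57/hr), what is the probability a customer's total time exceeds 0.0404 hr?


W ~ Exponential(μ−λ) for M/M/1.
μ − λ = 77.57 − 21.43 = 56.1400
P(W > t) = e^{−(μ−λ)t} = e^{−2.2681} = 0.103513

Final: 0.103513


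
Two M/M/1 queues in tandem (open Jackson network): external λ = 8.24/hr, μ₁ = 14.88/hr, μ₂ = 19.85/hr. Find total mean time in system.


Each node sees arrival rate λ = 8.24/hr (tandem ⇒ throughput preserved).
W₁ = 1/(μ₁−λ) = 1/(14.88−8.24) = 0.15060 hr
W₂ = 1/(μ₂−λ) = 1/(19.85−8.24) = 0.08613 hr
W_total = W₁ + W₂ = 0.15060 + 0.08613 = 0.23674 hr

Final: 0.23674 hr


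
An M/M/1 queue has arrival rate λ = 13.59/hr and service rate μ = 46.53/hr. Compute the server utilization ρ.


ρ = λ/μ = 13.59/46.53 = 0.2921

Final: 0.2921


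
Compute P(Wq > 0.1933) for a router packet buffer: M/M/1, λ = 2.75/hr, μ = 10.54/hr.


ρ = 2.75/10.54 = 0.2609
P(Wq > t) = ρ·e^{−(μ−λ)t} = 0.2609·e^{−1.5058}
= 0.2609·0.221838 = 0.057880

Final: 0.057880


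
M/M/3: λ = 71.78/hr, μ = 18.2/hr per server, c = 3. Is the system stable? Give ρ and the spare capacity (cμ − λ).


Total capacity cμ = 3·18.2 = 54.60/hr
ρ = λ/(cμ) = 71.78/54.60 = 1.3147
Stable ⇔ ρ < 1: NO
Spare capacity = cμ − λ = 54.60 − 71.78 = -17.18/hr

Final: ρ = 1.3147; unstable; margin = -17.18/hr


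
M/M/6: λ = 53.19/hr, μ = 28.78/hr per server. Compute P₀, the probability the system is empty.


a = λ/μ = 53.19/28.78 = 1.8482; ρ = a/c = 0.3080
Σ_{k=0}^{5} a^k/k! (terms k=0..5) = 1.00000 + 1.84816 + 1.70784 + 1.05212 + 0.48612 + 0.17969 = 6.27393
Tail: a^6/(6!(1−ρ)) = 39.85063/(720·0.6920) = 0.07999
P₀ = 1/(6.27393 + 0.07999) = 1/6.35392 = 0.157383

Final: 0.157383


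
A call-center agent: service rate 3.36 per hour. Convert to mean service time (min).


Mean service time = 1/μ = 1/3.36 hour = 0.29762 hour
In minutes: 0.29762 × 60 = 17.8571 min

Final: 17.8571 min


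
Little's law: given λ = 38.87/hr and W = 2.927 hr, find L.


L = λW = 38.87·2.927 = 113.7725

Final: 113.7725


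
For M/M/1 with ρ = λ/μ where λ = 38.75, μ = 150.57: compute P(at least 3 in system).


ρ = 38.75/150.57 = 0.2574
P(N ≥ n) = ρ^n = 0.2574^3 = 0.017045

Final: 0.017045


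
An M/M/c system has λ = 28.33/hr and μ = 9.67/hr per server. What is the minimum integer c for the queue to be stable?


Stability requires cμ > λ ⇔ c > λ/μ.
λ/μ = 28.33/9.67 = 2.9297
Minimum integer c = ⌊2.9297⌋ + 1 = 3
Check: 3·9.67 = 29.01 > 28.33, while 2·9.67 = 19.34 ≤ 28.33

Final: 3 servers


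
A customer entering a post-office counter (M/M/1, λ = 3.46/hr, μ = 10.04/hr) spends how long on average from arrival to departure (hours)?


W = 1/(μ−λ) = 1/(10.04 − 3.46) = 1/6.58 = 0.1520 hr

Final: 0.1520 hr


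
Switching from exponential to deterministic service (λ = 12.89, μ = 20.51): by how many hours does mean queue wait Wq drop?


ρ = 12.89/20.51 = 0.6285
Wq(M/M/1) = ρ/(μ−λ) = 0.6285/7.62 = 0.08248 hr
Wq(M/D/1) = ρ/(2(μ−λ)) = 0.04124 hr
Savings = 0.08248 − 0.04124 = 0.04124 hr

Final: 0.04124 hr


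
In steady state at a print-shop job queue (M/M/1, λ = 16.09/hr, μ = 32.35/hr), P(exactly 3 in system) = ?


ρ = 16.09/32.35 = 0.4974
P_n = (1−ρ)·ρ^n = (1 − 0.4974)·0.4974^3 = 0.5026·0.123040 = 0.061843

Final: 0.061843


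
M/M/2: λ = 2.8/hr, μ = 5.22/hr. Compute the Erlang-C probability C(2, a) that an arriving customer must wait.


a = λ/μ = 0.5364; ρ = a/2 = 0.2682
P₀ = 0.577039 (from M/M/c formula)
C(c,a) = [a^c/(c!(1−ρ))]·P₀ = [0.28772/(2·0.7318)]·0.577039
= 0.19659·0.577039 = 0.113438

Final: 0.113438


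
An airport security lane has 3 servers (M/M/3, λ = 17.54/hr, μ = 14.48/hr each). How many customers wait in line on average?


a = λ/μ = 1.2113; ρ = a/3 = 0.4038
P₀ = 0.290543
Lq = P₀·a^c·ρ / (c!·(1−ρ)²) = 0.290543·1.77739·0.4038/(6·0.35548)
= 0.09776

Final: 0.09776


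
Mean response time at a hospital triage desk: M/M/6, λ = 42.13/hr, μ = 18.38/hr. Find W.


a = 2.2922; ρ = 0.3820; P₀ = 0.100707
Lq = P₀·a^c·ρ/(c!(1−ρ)²) = 0.02029
Wq = Lq/λ = 0.02029/42.13 = 0.0004817 hr
W = Wq + 1/μ = 0.0004817 + 0.05441 = 0.05489 hr

Final: 0.05489 hr


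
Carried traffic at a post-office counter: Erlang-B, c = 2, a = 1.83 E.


B(2,1.83) = 0.371732 (Erlang-B)
Carried load = a(1 − B) = 1.83·(1 − 0.371732) = 1.83·0.628268 = 1.1497 E

Final: 1.1497 Erlangs


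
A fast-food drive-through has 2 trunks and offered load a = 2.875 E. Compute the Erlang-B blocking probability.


B(c,a) = (a^c/c!) / Σ_{k=0}^{c} a^k/k!
a^2/2! = 4.132812
Σ terms (k=0..2): 1.00000 + 2.87500 + 4.13281 = 8.007812
B = 4.132812/8.007812 = 0.516098

Final: 0.516098


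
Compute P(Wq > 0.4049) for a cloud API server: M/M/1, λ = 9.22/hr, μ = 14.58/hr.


ρ = 9.22/14.58 = 0.6324
P(Wq > t) = ρ·e^{−(μ−λ)t} = 0.6324·e^{−2.1703}
= 0.6324·0.114147 = 0.072184

Final: 0.072184


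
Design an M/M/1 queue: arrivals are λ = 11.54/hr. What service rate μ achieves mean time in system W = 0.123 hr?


W = 1/(μ−λ) ⇒ μ − λ = 1/W = 1/0.123 = 8.1301
μ = λ + 1/W = 11.54 + 8.1301 = 19.6701 per hr

Final: 19.6701 /hr


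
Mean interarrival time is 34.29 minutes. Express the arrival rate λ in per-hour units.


λ = 1/(interarrival time) in consistent units.
1 hour = 60 min, so λ = 60/34.29 = 1.7498 per hour

Final: 1.7498 /hr


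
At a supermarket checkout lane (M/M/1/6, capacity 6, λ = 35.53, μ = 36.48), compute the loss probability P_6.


ρ = λ/μ = 35.53/36.48 = 0.9740
P_K = (1−ρ)ρ^K/(1−ρ^(K+1)) = (0.02604·0.853576)/(1 − 0.831348)
= 0.022229/0.168652 = 0.131801

Final: 0.131801


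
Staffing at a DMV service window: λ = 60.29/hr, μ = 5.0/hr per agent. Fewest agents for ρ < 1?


Stability requires cμ > λ ⇔ c > λ/μ.
λ/μ = 60.29/5.0 = 12.0580
Minimum integer c = ⌊12.0580⌋ + 1 = 13
Check: 13·5.0 = 65.00 > 60.29, while 12·5.0 = 60.00 ≤ 60.29

Final: 13 servers


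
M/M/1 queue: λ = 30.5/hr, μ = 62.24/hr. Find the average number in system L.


ρ = λ/μ = 30.5/62.24 = 0.4900
L = ρ/(1−ρ) = 0.4900/(1 − 0.4900) = 0.4900/0.5100 = 0.9609

Final: 0.9609


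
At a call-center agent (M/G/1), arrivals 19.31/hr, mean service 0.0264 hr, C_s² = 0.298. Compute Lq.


ρ = λ·E[S] = 19.31·0.0264 = 0.5098
Lq = ρ²(1+C_s²)/(2(1−ρ)) = 0.2599·(1+0.298)/(2·0.4902)
= 0.2599·1.2980/0.9804 = 0.34406

Final: 0.34406


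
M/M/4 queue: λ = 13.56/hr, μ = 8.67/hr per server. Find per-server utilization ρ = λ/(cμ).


ρ = λ/(cμ) = 13.56/(4·8.67) = 13.56/34.68 = 0.3910

Final: 0.3910


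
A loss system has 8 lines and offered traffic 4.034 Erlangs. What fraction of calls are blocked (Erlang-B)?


B(c,a) = (a^c/c!) / Σ_{k=0}^{c} a^k/k!
a^8/8! = 1.739268
Σ terms (k=0..8): 1.00000 + 4.03400 + 8.13658 + 10.94099 + 11.03398 + 8.90222 + 5.98526 + 3.44922 + 1.73927 = 55.221510
B = 1.739268/55.221510 = 0.031496

Final: 0.031496


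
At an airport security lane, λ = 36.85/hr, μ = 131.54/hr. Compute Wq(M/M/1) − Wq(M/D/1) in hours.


ρ = 36.85/131.54 = 0.2801
Wq(M/M/1) = ρ/(μ−λ) = 0.2801/94.69 = 0.002959 hr
Wq(M/D/1) = ρ/(2(μ−λ)) = 0.001479 hr
Savings = 0.002959 − 0.001479 = 0.001479 hr

Final: 0.001479 hr


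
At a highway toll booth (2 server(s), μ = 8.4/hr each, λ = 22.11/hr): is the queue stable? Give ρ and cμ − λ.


Total capacity cμ = 2·8.4 = 16.80/hr
ρ = λ/(cμ) = 22.11/16.80 = 1.3161
Stable ⇔ ρ < 1: NO
Spare capacity = cμ − λ = 16.80 − 22.11 = -5.31/hr

Final: ρ = 1.3161; unstable; margin = -5.31/hr


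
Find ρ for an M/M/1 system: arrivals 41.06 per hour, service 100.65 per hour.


ρ = λ/μ = 41.06/100.65 = 0.4079

Final: 0.4079


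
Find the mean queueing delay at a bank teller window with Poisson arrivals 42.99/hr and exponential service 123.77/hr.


ρ = 42.99/123.77 = 0.3473
Wq = ρ/(μ−λ) = 0.3473/(123.77 − 42.99) = 0.3473/80.78 = 0.004300 hr

Final: 0.004300 hr


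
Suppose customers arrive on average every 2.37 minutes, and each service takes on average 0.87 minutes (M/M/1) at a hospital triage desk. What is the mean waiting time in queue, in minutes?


λ = 60/2.37 = 25.3165 /hr
μ = 60/0.87 = 68.9655 /hr
ρ = λ/μ = 25.3165/68.9655 = 0.3671
Wq = ρ/(μ−λ) = 0.3671/(68.9655−25.3165) = 0.008410 hr
In minutes: 0.008410·60 = 0.5046 min

Final: 0.5046 min


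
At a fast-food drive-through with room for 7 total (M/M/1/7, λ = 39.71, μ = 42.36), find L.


ρ = 39.71/42.36 = 0.9374
L = ρ[1 − (K+1)ρ^K + Kρ^(K+1)] / [(1−ρ)(1−ρ^(K+1))]
Numerator: 0.9374·(1 − 8·0.636220 + 7·0.596419) = 0.079842
Denominator: (0.06256)·(0.403581) = 0.025248
L = 0.079842/0.025248 = 3.1624

Final: 3.1624


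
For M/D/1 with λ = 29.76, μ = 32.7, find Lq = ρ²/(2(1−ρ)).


ρ = 29.76/32.7 = 0.9101
M/D/1: Lq = ρ²/(2(1−ρ)) = 0.8283/(2·0.08991) = 4.60618

Final: 4.60618


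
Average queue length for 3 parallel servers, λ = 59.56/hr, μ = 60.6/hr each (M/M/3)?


a = λ/μ = 0.9828; ρ = a/3 = 0.3276
P₀ = 0.370212
Lq = P₀·a^c·ρ / (c!·(1−ρ)²) = 0.370212·0.94939·0.3276/(6·0.45210)
= 0.04245

Final: 0.04245


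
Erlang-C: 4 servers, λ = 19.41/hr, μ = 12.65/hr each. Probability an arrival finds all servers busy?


a = λ/μ = 1.5344; ρ = a/4 = 0.3836
P₀ = 0.213296 (from M/M/c formula)
C(c,a) = [a^c/(c!(1−ρ))]·P₀ = [5.54294/(24·0.6164)]·0.213296
= 0.37468·0.213296 = 0.079918

Final: 0.079918


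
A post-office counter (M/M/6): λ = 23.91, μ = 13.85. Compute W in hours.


a = 1.7264; ρ = 0.2877; P₀ = 0.177825
Lq = P₀·a^c·ρ/(c!(1−ρ)²) = 0.003708
Wq = Lq/λ = 0.003708/23.91 = 0.0001551 hr
W = Wq + 1/μ = 0.0001551 + 0.07220 = 0.07236 hr

Final: 0.07236 hr


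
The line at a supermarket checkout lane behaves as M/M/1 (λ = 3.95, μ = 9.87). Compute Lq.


ρ = 3.95/9.87 = 0.4002
Lq = ρ²/(1−ρ) = 0.1602/0.5998 = 0.2670

Final: 0.2670


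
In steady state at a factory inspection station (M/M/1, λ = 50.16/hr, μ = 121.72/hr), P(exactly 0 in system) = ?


ρ = 50.16/121.72 = 0.4121
P_n = (1−ρ)·ρ^n = (1 − 0.4121)·0.4121^0 = 0.5879·1.000000 = 0.587907

Final: 0.587907


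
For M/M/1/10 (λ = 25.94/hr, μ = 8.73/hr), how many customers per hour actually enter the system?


ρ = 2.9714; P_K = (1−ρ)ρ^10/(1−ρ^11) = 0.663458
λ_eff = λ(1 − P_K) = 25.94·(1 − 0.663458) = 25.94·0.336542 = 8.7299 /hr

Final: 8.7299 /hr


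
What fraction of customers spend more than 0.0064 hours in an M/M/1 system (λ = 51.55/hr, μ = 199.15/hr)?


W ~ Exponential(μ−λ) for M/M/1.
μ − λ = 199.15 − 51.55 = 147.6000
P(W > t) = e^{−(μ−λ)t} = e^{−0.9446} = 0.388820

Final: 0.388820


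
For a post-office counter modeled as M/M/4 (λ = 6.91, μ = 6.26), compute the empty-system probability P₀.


a = λ/μ = 6.91/6.26 = 1.1038; ρ = a/c = 0.2760
Σ_{k=0}^{3} a^k/k! (terms k=0..3) = 1.00000 + 1.10383 + 0.60922 + 0.22416 = 2.93722
Tail: a^4/(4!(1−ρ)) = 1.48462/(24·0.7240) = 0.08544
P₀ = 1/(2.93722 + 0.08544) = 1/3.02266 = 0.330835

Final: 0.330835


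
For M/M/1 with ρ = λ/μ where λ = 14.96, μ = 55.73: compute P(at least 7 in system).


ρ = 14.96/55.73 = 0.2684
P(N ≥ n) = ρ^n = 0.2684^7 = 0.0001004

Final: 0.0001004


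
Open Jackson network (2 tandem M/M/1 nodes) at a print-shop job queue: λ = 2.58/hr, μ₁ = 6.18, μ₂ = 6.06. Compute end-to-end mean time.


Each node sees arrival rate λ = 2.58/hr (tandem ⇒ throughput preserved).
W₁ = 1/(μ₁−λ) = 1/(6.18−2.58) = 0.27778 hr
W₂ = 1/(μ₂−λ) = 1/(6.06−2.58) = 0.28736 hr
W_total = W₁ + W₂ = 0.27778 + 0.28736 = 0.56513 hr

Final: 0.56513 hr


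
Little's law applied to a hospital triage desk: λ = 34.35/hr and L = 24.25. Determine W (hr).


W = L/λ = 24.25/34.35 = 0.7060 hr

Final: 0.7060 hr


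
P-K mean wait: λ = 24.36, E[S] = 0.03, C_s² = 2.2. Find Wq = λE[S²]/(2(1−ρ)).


ρ = λ·E[S] = 24.36·0.03 = 0.7308
E[S²] = E[S]²(1+C_s²) = 0.03²·(1+2.2) = 0.002880
Wq = λ·E[S²]/(2(1−ρ)) = 24.36·0.002880/(2·0.2692) = 0.13031 hr

Final: 0.13031 hr


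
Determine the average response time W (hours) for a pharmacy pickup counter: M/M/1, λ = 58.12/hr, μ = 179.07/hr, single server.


W = 1/(μ−λ) = 1/(179.07 − 58.12) = 1/120.95 = 0.008268 hr

Final: 0.008268 hr


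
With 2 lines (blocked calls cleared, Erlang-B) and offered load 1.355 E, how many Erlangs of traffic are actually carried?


B(2,1.355) = 0.280479 (Erlang-B)
Carried load = a(1 − B) = 1.355·(1 − 0.280479) = 1.355·0.719521 = 0.9750 E

Final: 0.9750 Erlangs


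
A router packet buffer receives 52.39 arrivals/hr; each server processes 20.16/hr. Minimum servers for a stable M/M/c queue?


Stability requires cμ > λ ⇔ c > λ/μ.
λ/μ = 52.39/20.16 = 2.5987
Minimum integer c = ⌊2.5987⌋ + 1 = 3
Check: 3·20.16 = 60.48 > 52.39, while 2·20.16 = 40.32 ≤ 52.39

Final: 3 servers


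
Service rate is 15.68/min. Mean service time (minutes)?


Mean service time = 1/μ = 1/15.68 minute = 0.06378 minute
In minutes: 0.06378 × 1 = 0.06378 min

Final: 0.06378 min


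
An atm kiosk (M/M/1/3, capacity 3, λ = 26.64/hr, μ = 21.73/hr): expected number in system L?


ρ = 26.64/21.73 = 1.2260
L = ρ[1 − (K+1)ρ^K + Kρ^(K+1)] / [(1−ρ)(1−ρ^(K+1))]
Numerator: 1.2260·(1 − 4·1.842568 + 3·2.258905) = 0.498282
Denominator: (-0.2260)·(-1.258905) = 0.284456
L = 0.498282/0.284456 = 1.7517

Final: 1.7517
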